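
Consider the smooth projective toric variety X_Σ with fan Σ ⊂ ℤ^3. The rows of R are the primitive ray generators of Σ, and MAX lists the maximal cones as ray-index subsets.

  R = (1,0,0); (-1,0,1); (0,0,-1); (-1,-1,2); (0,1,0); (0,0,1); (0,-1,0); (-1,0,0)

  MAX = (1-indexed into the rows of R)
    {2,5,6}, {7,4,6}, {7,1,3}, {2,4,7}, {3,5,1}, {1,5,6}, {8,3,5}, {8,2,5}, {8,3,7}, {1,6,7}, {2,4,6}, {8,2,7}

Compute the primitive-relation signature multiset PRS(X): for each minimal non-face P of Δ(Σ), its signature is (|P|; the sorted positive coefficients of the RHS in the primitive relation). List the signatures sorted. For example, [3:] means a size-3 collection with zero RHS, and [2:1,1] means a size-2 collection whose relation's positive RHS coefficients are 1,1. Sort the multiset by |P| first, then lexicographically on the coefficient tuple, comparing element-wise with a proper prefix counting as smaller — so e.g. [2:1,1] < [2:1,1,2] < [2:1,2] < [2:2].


Minimal non-faces — 11 found among 8 rays, 12 max cones:

  P = {1,8}:  v_{1} + v_{8} = 0  →  sig = [2:]
  P = {3,6}:  v_{3} + v_{6} = 0  →  sig = [2:]
  P = {5,7}:  v_{5} + v_{7} = 0  →  sig = [2:]
  P = {1,2}:  v_{1} + v_{2} = v_{6}  →  sig = [2:1]
  P = {2,3}:  v_{2} + v_{3} = v_{8}  →  sig = [2:1]
  P = {6,8}:  v_{6} + v_{8} = v_{2}  →  sig = [2:1]
  P = {3,4}:  v_{3} + v_{4} = v_{2} + v_{7}  →  sig = [2:1,1]
  P = {4,5}:  v_{4} + v_{5} = v_{2} + v_{6}  →  sig = [2:1,1]
  P = {1,4}:  v_{1} + v_{4} = 2·v_{6} + v_{7}  →  sig = [2:1,2]
  P = {4,8}:  v_{4} + v_{8} = 2·v_{2} + v_{7}  →  sig = [2:1,2]
  P = {2,6,7}:  v_{2} + v_{6} + v_{7} = v_{4}  →  sig = [3:1]

so the primitive-relation signature multiset is
    |P|=2: 10 collections, coeffs (), (), (), (1), (1), (1), (1,1), (1,1), (1,2), (1,2)
    |P|=3: 1 collection, coeffs (1)


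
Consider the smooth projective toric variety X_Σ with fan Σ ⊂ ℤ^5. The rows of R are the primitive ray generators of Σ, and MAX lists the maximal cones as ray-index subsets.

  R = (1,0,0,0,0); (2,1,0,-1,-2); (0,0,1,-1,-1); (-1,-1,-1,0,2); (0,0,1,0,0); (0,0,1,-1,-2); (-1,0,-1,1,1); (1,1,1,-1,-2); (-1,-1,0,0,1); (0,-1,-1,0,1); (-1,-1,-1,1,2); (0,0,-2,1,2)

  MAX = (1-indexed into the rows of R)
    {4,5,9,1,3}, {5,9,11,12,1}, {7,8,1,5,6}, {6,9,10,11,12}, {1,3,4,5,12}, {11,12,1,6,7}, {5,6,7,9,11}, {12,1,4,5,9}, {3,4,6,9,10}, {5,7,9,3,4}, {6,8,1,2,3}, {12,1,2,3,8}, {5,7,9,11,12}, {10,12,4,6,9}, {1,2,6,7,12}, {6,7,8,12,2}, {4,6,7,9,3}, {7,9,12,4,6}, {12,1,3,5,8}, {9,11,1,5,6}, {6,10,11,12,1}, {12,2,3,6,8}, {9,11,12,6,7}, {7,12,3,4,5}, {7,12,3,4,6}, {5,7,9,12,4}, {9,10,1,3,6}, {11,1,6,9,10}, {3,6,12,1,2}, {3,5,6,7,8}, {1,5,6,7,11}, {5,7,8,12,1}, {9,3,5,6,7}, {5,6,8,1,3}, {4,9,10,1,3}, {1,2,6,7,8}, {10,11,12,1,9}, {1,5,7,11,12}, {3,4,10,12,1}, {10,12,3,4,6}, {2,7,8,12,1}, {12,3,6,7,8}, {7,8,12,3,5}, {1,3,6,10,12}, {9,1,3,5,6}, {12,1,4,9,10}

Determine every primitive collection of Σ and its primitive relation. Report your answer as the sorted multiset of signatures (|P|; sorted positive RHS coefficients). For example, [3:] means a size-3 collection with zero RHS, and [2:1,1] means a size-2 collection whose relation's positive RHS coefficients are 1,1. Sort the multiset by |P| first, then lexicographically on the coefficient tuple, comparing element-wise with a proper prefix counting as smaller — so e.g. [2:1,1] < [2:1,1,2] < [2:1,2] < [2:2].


|primitive collections| = 23. Relations:

  P = {8,11}:  v_{8} + v_{11} = 0 ; sig = [2:]
  P = {3,11}:  v_{3} + v_{11} = v_{9} ; sig = [2:1]
  P = {8,9}:  v_{8} + v_{9} = v_{3} ; sig = [2:1]
  P = {2,5}:  v_{2} + v_{5} = v_{1} + v_{8} ; sig = [2:1,1]
  P = {5,10}:  v_{5} + v_{10} = v_{1} + v_{9} ; sig = [2:1,1]
  P = {2,11}:  v_{2} + v_{11} = v_{1} + v_{6} + v_{12} ; sig = [2:1,1,1]
  P = {7,10}:  v_{7} + v_{10} = v_{6} + v_{11} + v_{12} ; sig = [2:1,1,1]
  P = {2,9}:  v_{2} + v_{9} = v_{1} + v_{3} + v_{6} + v_{12} ; sig = [2:1,1,1,1]
  P = {8,10}:  v_{8} + v_{10} = v_{1} + v_{3} + v_{6} + v_{12} ; sig = [2:1,1,1,1]
  P = {2,4}:  v_{2} + v_{4} = v_{1} + 2·v_{3} + v_{6} + 2·v_{12} ; sig = [2:1,1,2,2]
  P = {4,8}:  v_{4} + v_{8} = 2·v_{3} + v_{12} ; sig = [2:1,2]
  P = {4,11}:  v_{4} + v_{11} = 2·v_{9} + v_{12} ; sig = [2:1,2]
  P = {2,10}:  v_{2} + v_{10} = 2·v_{1} + v_{3} + 2·v_{6} + 2·v_{12} ; sig = [2:1,2,2,2]
  P = {1,3,7}:  v_{1} + v_{3} + v_{7} = 0 ; sig = [3:]
  P = {5,6,12}:  v_{5} + v_{6} + v_{12} = 0 ; sig = [3:]
  P = {1,7,9}:  v_{1} + v_{7} + v_{9} = v_{11} ; sig = [3:1]
  P = {3,9,12}:  v_{3} + v_{9} + v_{12} = v_{4} ; sig = [3:1]
  P = {1,4,6}:  v_{1} + v_{4} + v_{6} = v_{3} + v_{10} ; sig = [3:1,1]
  P = {1,4,7}:  v_{1} + v_{4} + v_{7} = v_{9} + v_{12} ; sig = [3:1,1]
  P = {4,5,6}:  v_{4} + v_{5} + v_{6} = v_{3} + v_{9} ; sig = [3:1,1]
  P = {2,3,7}:  v_{2} + v_{3} + v_{7} = v_{6} + v_{8} + v_{12} ; sig = [3:1,1,1]
  P = {1,6,8,12}:  v_{1} + v_{6} + v_{8} + v_{12} = v_{2} ; sig = [4:1]
  P = {1,6,9,12}:  v_{1} + v_{6} + v_{9} + v_{12} = v_{10} ; sig = [4:1]

Hence PRS(X_Σ) =
    |P|=2: 13 collections, coeffs (), (1), (1), (1,1), (1,1), (1,1,1), (1,1,1), (1,1,1,1), (1,1,1,1), (1,1,2,2), (1,2), (1,2), (1,2,2,2)
    |P|=3: 8 collections, coeffs (), (), (1), (1), (1,1), (1,1), (1,1), (1,1,1)
    |P|=4: 2 collections, coeffs (1), (1)


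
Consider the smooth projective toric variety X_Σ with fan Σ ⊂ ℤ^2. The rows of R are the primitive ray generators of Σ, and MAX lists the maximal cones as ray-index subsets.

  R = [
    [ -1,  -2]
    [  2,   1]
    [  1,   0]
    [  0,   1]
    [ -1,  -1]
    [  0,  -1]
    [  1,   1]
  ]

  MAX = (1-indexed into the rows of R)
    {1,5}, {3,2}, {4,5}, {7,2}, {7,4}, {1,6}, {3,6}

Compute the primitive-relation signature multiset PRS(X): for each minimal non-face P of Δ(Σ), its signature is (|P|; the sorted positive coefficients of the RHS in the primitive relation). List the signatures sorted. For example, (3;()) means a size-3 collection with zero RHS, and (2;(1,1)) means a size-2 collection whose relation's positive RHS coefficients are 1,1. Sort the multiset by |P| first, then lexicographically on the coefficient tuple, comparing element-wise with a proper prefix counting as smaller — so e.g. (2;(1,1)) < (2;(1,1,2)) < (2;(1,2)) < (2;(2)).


14 collections generate NE(X_Σ); each relation:

  • {4,6}:  v_{4} + v_{6} = 0  ⟹  sig = (2;())
  • {5,7}:  v_{5} + v_{7} = 0  ⟹  sig = (2;())
  • {1,4}:  v_{1} + v_{4} = v_{5}  ⟹  sig = (2;(1))
  • {1,7}:  v_{1} + v_{7} = v_{6}  ⟹  sig = (2;(1))
  • {2,5}:  v_{2} + v_{5} = v_{3}  ⟹  sig = (2;(1))
  • {3,4}:  v_{3} + v_{4} = v_{7}  ⟹  sig = (2;(1))
  • {3,5}:  v_{3} + v_{5} = v_{6}  ⟹  sig = (2;(1))
  • {3,7}:  v_{3} + v_{7} = v_{2}  ⟹  sig = (2;(1))
  • {5,6}:  v_{5} + v_{6} = v_{1}  ⟹  sig = (2;(1))
  • {6,7}:  v_{6} + v_{7} = v_{3}  ⟹  sig = (2;(1))
  • {1,2}:  v_{1} + v_{2} = v_{3} + v_{6}  ⟹  sig = (2;(1,1))
  • {1,3}:  v_{1} + v_{3} = 2·v_{6}  ⟹  sig = (2;(2))
  • {2,4}:  v_{2} + v_{4} = 2·v_{7}  ⟹  sig = (2;(2))
  • {2,6}:  v_{2} + v_{6} = 2·v_{3}  ⟹  sig = (2;(2))

Sorted signature multiset PRS(X):
[(2;()), (2;()), (2;(1)), (2;(1)), (2;(1)), (2;(1)), (2;(1)), (2;(1)), (2;(1)), (2;(1)), (2;(1,1)), (2;(2)), (2;(2)), (2;(2))]


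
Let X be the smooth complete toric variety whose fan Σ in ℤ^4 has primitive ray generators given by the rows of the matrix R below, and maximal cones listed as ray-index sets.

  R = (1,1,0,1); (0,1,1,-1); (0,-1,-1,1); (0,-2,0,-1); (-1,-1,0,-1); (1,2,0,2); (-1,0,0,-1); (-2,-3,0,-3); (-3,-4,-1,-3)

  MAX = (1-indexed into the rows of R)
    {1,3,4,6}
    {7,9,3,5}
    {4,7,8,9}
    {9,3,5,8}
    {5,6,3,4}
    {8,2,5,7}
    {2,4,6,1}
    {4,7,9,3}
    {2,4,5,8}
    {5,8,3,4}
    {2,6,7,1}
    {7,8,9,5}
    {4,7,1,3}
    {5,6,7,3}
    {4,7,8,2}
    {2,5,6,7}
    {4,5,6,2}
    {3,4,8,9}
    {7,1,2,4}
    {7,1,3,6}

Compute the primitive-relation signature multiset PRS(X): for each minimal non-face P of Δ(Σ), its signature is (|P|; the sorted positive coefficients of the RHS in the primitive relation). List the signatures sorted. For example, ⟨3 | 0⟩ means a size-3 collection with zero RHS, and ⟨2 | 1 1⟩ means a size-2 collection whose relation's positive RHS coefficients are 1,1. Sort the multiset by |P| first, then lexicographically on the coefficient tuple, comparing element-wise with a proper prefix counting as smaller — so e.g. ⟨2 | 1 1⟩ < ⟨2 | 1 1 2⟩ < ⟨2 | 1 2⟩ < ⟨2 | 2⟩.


11 minimal non-faces of Δ(Σ) (on 9 rays):

  P={1,5}:  v_{1} + v_{5} = 0 — sig = ⟨2 | 0⟩
  P={2,3}:  v_{2} + v_{3} = 0 — sig = ⟨2 | 0⟩
  P={6,8}:  v_{6} + v_{8} = v_{5} — sig = ⟨2 | 1⟩
  P={1,8}:  v_{1} + v_{8} = v_{4} + v_{7} — sig = ⟨2 | 1 1⟩
  P={2,9}:  v_{2} + v_{9} = v_{7} + v_{8} — sig = ⟨2 | 1 1⟩
  P={6,9}:  v_{6} + v_{9} = v_{3} + v_{5} + v_{7} — sig = ⟨2 | 1 1 1⟩
  P={1,9}:  v_{1} + v_{9} = v_{3} + v_{4} + 2·v_{7} — sig = ⟨2 | 1 1 2⟩
  P={4,6,7}:  v_{4} + v_{6} + v_{7} = 0 — sig = ⟨3 | 0⟩
  P={3,7,8}:  v_{3} + v_{7} + v_{8} = v_{9} — sig = ⟨3 | 1⟩
  P={4,5,7}:  v_{4} + v_{5} + v_{7} = v_{8} — sig = ⟨3 | 1⟩
  P={4,5,9}:  v_{4} + v_{5} + v_{9} = v_{3} + 2·v_{8} — sig = ⟨3 | 1 2⟩

Hence PRS(X_Σ) =
    |P|=2: 7 collections, coeffs (), (), (1), (1,1), (1,1), (1,1,1), (1,1,2)
    |P|=3: 4 collections, coeffs (), (1), (1), (1,2)


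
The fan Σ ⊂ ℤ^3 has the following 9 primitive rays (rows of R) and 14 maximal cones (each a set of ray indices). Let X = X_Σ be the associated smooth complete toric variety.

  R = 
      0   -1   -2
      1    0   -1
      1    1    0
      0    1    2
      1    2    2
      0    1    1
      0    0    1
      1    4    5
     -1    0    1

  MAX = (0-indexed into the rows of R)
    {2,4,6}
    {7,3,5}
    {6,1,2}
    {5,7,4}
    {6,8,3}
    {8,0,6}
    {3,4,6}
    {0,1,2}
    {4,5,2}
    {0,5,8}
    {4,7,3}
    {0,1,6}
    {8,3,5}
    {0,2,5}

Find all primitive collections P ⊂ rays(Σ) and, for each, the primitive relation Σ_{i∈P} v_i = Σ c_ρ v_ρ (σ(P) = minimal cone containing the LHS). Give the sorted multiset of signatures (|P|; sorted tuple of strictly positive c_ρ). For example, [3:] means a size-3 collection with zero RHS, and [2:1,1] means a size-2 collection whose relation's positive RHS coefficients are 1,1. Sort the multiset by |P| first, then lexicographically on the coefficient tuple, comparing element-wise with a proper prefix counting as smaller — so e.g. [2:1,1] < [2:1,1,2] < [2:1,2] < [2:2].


Σ has 17 primitive collections:

  {0,3}:  v_{0} + v_{3} = 0  so sig = [2:]
  {1,8}:  v_{1} + v_{8} = 0  so sig = [2:]
  {0,4}:  v_{0} + v_{4} = v_{2}  so sig = [2:1]
  {1,5}:  v_{1} + v_{5} = v_{2}  so sig = [2:1]
  {2,3}:  v_{2} + v_{3} = v_{4}  so sig = [2:1]
  {2,8}:  v_{2} + v_{8} = v_{5}  so sig = [2:1]
  {5,6}:  v_{5} + v_{6} = v_{3}  so sig = [2:1]
  {0,7}:  v_{0} + v_{7} = v_{4} + v_{5}  so sig = [2:1,1]
  {1,3}:  v_{1} + v_{3} = v_{2} + v_{6}  so sig = [2:1,1]
  {4,8}:  v_{4} + v_{8} = v_{3} + v_{5}  so sig = [2:1,1]
  {1,4}:  v_{1} + v_{4} = 2·v_{2} + v_{6}  so sig = [2:1,2]
  {2,7}:  v_{2} + v_{7} = 2·v_{4} + v_{5}  so sig = [2:1,2]
  {6,7}:  v_{6} + v_{7} = 2·v_{3} + v_{4}  so sig = [2:1,2]
  {1,7}:  v_{1} + v_{7} = 2·v_{4}  so sig = [2:2]
  {7,8}:  v_{7} + v_{8} = 2·v_{3} + 2·v_{5}  so sig = [2:2,2]
  {0,2,6}:  v_{0} + v_{2} + v_{6} = v_{1}  so sig = [3:1]
  {3,4,5}:  v_{3} + v_{4} + v_{5} = v_{7}  so sig = [3:1]

Sorted signature multiset PRS(X):
[[2:], [2:], [2:1], [2:1], [2:1], [2:1], [2:1], [2:1,1], [2:1,1], [2:1,1], [2:1,2], [2:1,2], [2:1,2], [2:2], [2:2,2], [3:1], [3:1]]


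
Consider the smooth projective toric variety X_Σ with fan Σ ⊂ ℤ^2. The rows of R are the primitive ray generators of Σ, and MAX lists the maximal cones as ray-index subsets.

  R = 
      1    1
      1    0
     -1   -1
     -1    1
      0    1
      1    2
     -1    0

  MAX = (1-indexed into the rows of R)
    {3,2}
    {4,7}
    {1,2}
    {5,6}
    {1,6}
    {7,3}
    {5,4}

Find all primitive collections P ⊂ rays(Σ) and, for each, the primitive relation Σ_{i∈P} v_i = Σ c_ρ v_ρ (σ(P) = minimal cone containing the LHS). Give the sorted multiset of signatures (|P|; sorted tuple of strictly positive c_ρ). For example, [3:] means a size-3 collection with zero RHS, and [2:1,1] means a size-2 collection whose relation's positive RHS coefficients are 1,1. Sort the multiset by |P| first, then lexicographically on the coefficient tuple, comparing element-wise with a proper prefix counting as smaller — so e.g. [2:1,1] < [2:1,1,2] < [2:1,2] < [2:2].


14 collections generate NE(X_Σ); each relation:

  P = {1,3}:  v_{1} + v_{3} = 0  →  sig = [2:]
  P = {2,7}:  v_{2} + v_{7} = 0  →  sig = [2:]
  P = {1,5}:  v_{1} + v_{5} = v_{6}  →  sig = [2:1]
  P = {1,7}:  v_{1} + v_{7} = v_{5}  →  sig = [2:1]
  P = {2,4}:  v_{2} + v_{4} = v_{5}  →  sig = [2:1]
  P = {2,5}:  v_{2} + v_{5} = v_{1}  →  sig = [2:1]
  P = {3,5}:  v_{3} + v_{5} = v_{7}  →  sig = [2:1]
  P = {3,6}:  v_{3} + v_{6} = v_{5}  →  sig = [2:1]
  P = {5,7}:  v_{5} + v_{7} = v_{4}  →  sig = [2:1]
  P = {1,4}:  v_{1} + v_{4} = 2·v_{5}  →  sig = [2:2]
  P = {2,6}:  v_{2} + v_{6} = 2·v_{1}  →  sig = [2:2]
  P = {3,4}:  v_{3} + v_{4} = 2·v_{7}  →  sig = [2:2]
  P = {6,7}:  v_{6} + v_{7} = 2·v_{5}  →  sig = [2:2]
  P = {4,6}:  v_{4} + v_{6} = 3·v_{5}  →  sig = [2:3]

so the primitive-relation signature multiset is
{ [2:] ×2,  [2:1] ×7,  [2:2] ×4,  [2:3] }


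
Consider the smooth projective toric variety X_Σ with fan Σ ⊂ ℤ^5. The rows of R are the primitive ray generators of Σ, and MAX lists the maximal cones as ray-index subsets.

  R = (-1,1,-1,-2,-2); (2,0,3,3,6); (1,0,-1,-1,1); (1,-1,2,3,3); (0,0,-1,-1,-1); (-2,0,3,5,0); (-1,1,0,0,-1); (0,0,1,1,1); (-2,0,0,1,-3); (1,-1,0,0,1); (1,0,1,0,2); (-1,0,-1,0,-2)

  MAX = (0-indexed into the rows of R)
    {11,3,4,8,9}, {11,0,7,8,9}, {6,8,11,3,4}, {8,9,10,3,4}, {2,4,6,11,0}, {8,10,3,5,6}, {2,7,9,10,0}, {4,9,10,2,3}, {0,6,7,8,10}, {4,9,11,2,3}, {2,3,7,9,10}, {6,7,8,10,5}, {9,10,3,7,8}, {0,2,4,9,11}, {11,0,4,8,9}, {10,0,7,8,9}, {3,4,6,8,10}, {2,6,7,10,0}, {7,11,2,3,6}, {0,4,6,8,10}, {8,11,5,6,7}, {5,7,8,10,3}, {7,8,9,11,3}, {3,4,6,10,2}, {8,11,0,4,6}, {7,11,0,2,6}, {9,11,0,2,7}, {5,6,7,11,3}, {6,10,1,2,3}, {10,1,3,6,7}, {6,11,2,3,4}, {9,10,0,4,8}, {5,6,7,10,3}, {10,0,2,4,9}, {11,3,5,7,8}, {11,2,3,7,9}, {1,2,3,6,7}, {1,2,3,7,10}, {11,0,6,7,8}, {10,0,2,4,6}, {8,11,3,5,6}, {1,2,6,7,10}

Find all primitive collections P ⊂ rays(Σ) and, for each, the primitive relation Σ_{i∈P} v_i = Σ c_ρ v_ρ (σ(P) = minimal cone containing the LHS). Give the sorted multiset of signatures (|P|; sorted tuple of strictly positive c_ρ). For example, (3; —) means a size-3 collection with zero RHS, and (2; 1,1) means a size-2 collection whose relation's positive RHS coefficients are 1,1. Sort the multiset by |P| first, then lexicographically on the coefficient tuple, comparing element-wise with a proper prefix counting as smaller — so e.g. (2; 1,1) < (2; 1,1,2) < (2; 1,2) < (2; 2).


Δ(Σ) — 12 vertices, 17 min non-faces:

  • {4,7}:  v_{4} + v_{7} = 0  ⇒ sig = (2; —)
  • {6,9}:  v_{6} + v_{9} = 0  ⇒ sig = (2; —)
  • {10,11}:  v_{10} + v_{11} = 0  ⇒ sig = (2; —)
  • {0,3}:  v_{0} + v_{3} = v_{7}  ⇒ sig = (2; 1)
  • {2,8}:  v_{2} + v_{8} = v_{11}  ⇒ sig = (2; 1)
  • {1,8}:  v_{1} + v_{8} = v_{3} + v_{6} + v_{7}  ⇒ sig = (2; 1,1,1)
  • {4,5}:  v_{4} + v_{5} = v_{3} + v_{6} + v_{8}  ⇒ sig = (2; 1,1,1)
  • {5,9}:  v_{5} + v_{9} = v_{3} + v_{7} + v_{8}  ⇒ sig = (2; 1,1,1)
  • {1,4}:  v_{1} + v_{4} = v_{2} + v_{3} + v_{6} + v_{10}  ⇒ sig = (2; 1,1,1,1)
  • {1,9}:  v_{1} + v_{9} = v_{2} + v_{3} + v_{7} + v_{10}  ⇒ sig = (2; 1,1,1,1)
  • {1,11}:  v_{1} + v_{11} = v_{2} + v_{3} + v_{6} + v_{7}  ⇒ sig = (2; 1,1,1,1)
  • {2,5}:  v_{2} + v_{5} = v_{3} + v_{6} + v_{7} + v_{11}  ⇒ sig = (2; 1,1,1,1)
  • {0,1}:  v_{0} + v_{1} = v_{2} + v_{6} + 2·v_{7} + v_{10}  ⇒ sig = (2; 1,1,1,2)
  • {0,5}:  v_{0} + v_{5} = v_{6} + 2·v_{7} + v_{8}  ⇒ sig = (2; 1,1,2)
  • {1,5}:  v_{1} + v_{5} = 2·v_{3} + 2·v_{6} + 2·v_{7}  ⇒ sig = (2; 2,2,2)
  • {3,6,7,8}:  v_{3} + v_{6} + v_{7} + v_{8} = v_{5}  ⇒ sig = (4; 1)
  • {2,3,6,7,10}:  v_{2} + v_{3} + v_{6} + v_{7} + v_{10} = v_{1}  ⇒ sig = (5; 1)

Hence PRS(X_Σ) =
{ (2; —) ×3,  (2; 1) ×2,  (2; 1,1,1) ×3,  (2; 1,1,1,1) ×4,  (2; 1,1,1,2),  (2; 1,1,2),  (2; 2,2,2),  (4; 1),  (5; 1) }


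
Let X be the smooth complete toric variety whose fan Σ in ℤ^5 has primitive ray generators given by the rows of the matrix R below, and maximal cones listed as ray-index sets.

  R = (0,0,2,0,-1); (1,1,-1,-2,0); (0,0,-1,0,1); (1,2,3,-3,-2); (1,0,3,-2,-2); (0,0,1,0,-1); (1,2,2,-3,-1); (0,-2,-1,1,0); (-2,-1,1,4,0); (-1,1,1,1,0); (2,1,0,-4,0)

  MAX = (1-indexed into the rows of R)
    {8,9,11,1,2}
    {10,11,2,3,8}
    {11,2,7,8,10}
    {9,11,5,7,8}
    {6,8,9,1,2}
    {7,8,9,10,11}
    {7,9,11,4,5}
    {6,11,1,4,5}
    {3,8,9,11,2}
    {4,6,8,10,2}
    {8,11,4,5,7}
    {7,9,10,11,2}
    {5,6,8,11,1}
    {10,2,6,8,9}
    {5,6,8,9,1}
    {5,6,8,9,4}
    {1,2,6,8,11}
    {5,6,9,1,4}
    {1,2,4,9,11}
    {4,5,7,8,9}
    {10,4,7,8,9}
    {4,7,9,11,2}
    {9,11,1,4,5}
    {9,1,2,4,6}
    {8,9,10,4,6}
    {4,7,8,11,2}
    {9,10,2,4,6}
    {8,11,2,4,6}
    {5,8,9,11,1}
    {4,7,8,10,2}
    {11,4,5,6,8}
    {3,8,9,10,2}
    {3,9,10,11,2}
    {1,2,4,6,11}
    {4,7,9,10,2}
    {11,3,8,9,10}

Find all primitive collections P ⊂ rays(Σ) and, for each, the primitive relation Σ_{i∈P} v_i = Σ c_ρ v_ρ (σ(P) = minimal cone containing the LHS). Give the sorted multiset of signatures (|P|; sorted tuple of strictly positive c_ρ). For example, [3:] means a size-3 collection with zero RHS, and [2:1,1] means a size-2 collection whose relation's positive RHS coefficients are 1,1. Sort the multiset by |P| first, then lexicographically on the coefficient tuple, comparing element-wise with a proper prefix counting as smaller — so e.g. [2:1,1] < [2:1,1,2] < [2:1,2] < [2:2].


Δ(Σ) — 11 vertices, 18 min non-faces:

  • {3,6}:  v_{3} + v_{6} = 0  ⟹  sig = [2:]
  • {3,4}:  v_{3} + v_{4} = v_{7}  ⟹  sig = [2:1]
  • {6,7}:  v_{6} + v_{7} = v_{4}  ⟹  sig = [2:1]
  • {1,3}:  v_{1} + v_{3} = v_{9} + v_{11}  ⟹  sig = [2:1,1]
  • {1,10}:  v_{1} + v_{10} = v_{7} + v_{9}  ⟹  sig = [2:1,1]
  • {3,7}:  v_{3} + v_{7} = v_{10} + v_{11}  ⟹  sig = [2:1,1]
  • {1,7}:  v_{1} + v_{7} = v_{4} + v_{9} + v_{11}  ⟹  sig = [2:1,1,1]
  • {3,5}:  v_{3} + v_{5} = v_{7} + v_{8} + v_{9} + v_{11}  ⟹  sig = [2:1,1,1,1]
  • {5,10}:  v_{5} + v_{10} = 2·v_{7} + v_{8} + v_{9}  ⟹  sig = [2:1,1,2]
  • {2,5}:  v_{2} + v_{5} = 2·v_{6} + v_{11}  ⟹  sig = [2:1,2]
  • {6,9,11}:  v_{6} + v_{9} + v_{11} = v_{1}  ⟹  sig = [3:1]
  • {6,10,11}:  v_{6} + v_{10} + v_{11} = v_{7}  ⟹  sig = [3:1]
  • {1,4,8}:  v_{1} + v_{4} + v_{8} = v_{5} + v_{6}  ⟹  sig = [3:1,1]
  • {4,10,11}:  v_{4} + v_{10} + v_{11} = 2·v_{7}  ⟹  sig = [3:2]
  • {2,7,8,9}:  v_{2} + v_{7} + v_{8} + v_{9} = v_{6}  ⟹  sig = [4:1]
  • {4,8,9,11}:  v_{4} + v_{8} + v_{9} + v_{11} = v_{5}  ⟹  sig = [4:1]
  • {2,4,8,9}:  v_{2} + v_{4} + v_{8} + v_{9} = 2·v_{6}  ⟹  sig = [4:2]
  • {2,8,9,10,11}:  v_{2} + v_{8} + v_{9} + v_{10} + v_{11} = 0  ⟹  sig = [5:]

Signatures (|P|; sorted positive RHS coefficients), sorted:
{ [2:],  [2:1] ×2,  [2:1,1] ×3,  [2:1,1,1],  [2:1,1,1,1],  [2:1,1,2],  [2:1,2],  [3:1] ×2,  [3:1,1],  [3:2],  [4:1] ×2,  [4:2],  [5:] }


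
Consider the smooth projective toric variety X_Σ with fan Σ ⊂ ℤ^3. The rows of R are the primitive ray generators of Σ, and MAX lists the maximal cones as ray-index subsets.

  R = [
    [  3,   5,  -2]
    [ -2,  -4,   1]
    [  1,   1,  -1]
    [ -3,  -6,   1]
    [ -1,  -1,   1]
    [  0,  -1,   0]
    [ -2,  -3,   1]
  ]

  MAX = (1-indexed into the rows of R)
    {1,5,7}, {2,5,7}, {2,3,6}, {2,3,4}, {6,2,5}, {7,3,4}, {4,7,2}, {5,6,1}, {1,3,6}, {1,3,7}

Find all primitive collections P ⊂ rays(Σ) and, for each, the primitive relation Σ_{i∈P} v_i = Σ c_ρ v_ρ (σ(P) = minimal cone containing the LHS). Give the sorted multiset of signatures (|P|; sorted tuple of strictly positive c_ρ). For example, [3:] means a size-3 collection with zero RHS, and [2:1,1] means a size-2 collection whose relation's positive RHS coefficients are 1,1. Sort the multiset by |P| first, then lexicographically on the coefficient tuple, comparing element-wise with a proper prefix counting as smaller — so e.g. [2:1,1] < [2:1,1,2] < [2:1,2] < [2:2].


Primitive collections (7):

  P = {3,5}:  v_{3} + v_{5} = 0 — sig = [2:]
  P = {1,2}:  v_{1} + v_{2} = v_{3} — sig = [2:1]
  P = {6,7}:  v_{6} + v_{7} = v_{2} — sig = [2:1]
  P = {4,5}:  v_{4} + v_{5} = v_{2} + v_{7} — sig = [2:1,1]
  P = {1,4}:  v_{1} + v_{4} = 2·v_{3} + v_{7} — sig = [2:1,2]
  P = {4,6}:  v_{4} + v_{6} = 2·v_{2} + v_{3} — sig = [2:1,2]
  P = {2,3,7}:  v_{2} + v_{3} + v_{7} = v_{4} — sig = [3:1]

Sorted signature multiset PRS(X):
    |P|=2: 6 collections, coeffs (), (1), (1), (1,1), (1,2), (1,2)
    |P|=3: 1 collection, coeffs (1)


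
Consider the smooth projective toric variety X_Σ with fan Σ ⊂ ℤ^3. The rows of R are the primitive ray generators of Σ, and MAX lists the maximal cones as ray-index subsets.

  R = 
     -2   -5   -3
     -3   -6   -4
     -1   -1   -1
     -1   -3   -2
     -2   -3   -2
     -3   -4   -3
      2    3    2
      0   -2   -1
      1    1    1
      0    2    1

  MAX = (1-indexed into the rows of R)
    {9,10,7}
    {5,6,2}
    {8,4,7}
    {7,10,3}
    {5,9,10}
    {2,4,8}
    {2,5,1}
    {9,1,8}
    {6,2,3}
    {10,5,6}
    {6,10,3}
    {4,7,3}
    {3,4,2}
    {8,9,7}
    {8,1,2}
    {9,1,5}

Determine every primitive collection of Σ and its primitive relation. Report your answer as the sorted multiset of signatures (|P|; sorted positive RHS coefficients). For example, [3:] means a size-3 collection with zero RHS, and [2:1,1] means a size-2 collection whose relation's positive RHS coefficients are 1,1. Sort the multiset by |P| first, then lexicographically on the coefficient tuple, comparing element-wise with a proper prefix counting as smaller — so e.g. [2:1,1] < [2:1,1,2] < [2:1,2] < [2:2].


Minimal non-faces — 21 found among 10 rays, 16 max cones:

  {3,9}:  v_{3} + v_{9} = 0  ⇒ sig = [2:]
  {5,7}:  v_{5} + v_{7} = 0  ⇒ sig = [2:]
  {8,10}:  v_{8} + v_{10} = 0  ⇒ sig = [2:]
  {1,3}:  v_{1} + v_{3} = v_{2}  ⇒ sig = [2:1]
  {1,7}:  v_{1} + v_{7} = v_{8}  ⇒ sig = [2:1]
  {1,10}:  v_{1} + v_{10} = v_{5}  ⇒ sig = [2:1]
  {2,7}:  v_{2} + v_{7} = v_{4}  ⇒ sig = [2:1]
  {2,9}:  v_{2} + v_{9} = v_{1}  ⇒ sig = [2:1]
  {2,10}:  v_{2} + v_{10} = v_{6}  ⇒ sig = [2:1]
  {3,5}:  v_{3} + v_{5} = v_{6}  ⇒ sig = [2:1]
  {3,8}:  v_{3} + v_{8} = v_{4}  ⇒ sig = [2:1]
  {4,5}:  v_{4} + v_{5} = v_{2}  ⇒ sig = [2:1]
  {4,9}:  v_{4} + v_{9} = v_{8}  ⇒ sig = [2:1]
  {4,10}:  v_{4} + v_{10} = v_{3}  ⇒ sig = [2:1]
  {5,8}:  v_{5} + v_{8} = v_{1}  ⇒ sig = [2:1]
  {6,7}:  v_{6} + v_{7} = v_{3}  ⇒ sig = [2:1]
  {6,8}:  v_{6} + v_{8} = v_{2}  ⇒ sig = [2:1]
  {6,9}:  v_{6} + v_{9} = v_{5}  ⇒ sig = [2:1]
  {1,4}:  v_{1} + v_{4} = v_{2} + v_{8}  ⇒ sig = [2:1,1]
  {1,6}:  v_{1} + v_{6} = v_{2} + v_{5}  ⇒ sig = [2:1,1]
  {4,6}:  v_{4} + v_{6} = v_{2} + v_{3}  ⇒ sig = [2:1,1]

Sorted signature multiset PRS(X):
{ [2:] ×3,  [2:1] ×15,  [2:1,1] ×3 }


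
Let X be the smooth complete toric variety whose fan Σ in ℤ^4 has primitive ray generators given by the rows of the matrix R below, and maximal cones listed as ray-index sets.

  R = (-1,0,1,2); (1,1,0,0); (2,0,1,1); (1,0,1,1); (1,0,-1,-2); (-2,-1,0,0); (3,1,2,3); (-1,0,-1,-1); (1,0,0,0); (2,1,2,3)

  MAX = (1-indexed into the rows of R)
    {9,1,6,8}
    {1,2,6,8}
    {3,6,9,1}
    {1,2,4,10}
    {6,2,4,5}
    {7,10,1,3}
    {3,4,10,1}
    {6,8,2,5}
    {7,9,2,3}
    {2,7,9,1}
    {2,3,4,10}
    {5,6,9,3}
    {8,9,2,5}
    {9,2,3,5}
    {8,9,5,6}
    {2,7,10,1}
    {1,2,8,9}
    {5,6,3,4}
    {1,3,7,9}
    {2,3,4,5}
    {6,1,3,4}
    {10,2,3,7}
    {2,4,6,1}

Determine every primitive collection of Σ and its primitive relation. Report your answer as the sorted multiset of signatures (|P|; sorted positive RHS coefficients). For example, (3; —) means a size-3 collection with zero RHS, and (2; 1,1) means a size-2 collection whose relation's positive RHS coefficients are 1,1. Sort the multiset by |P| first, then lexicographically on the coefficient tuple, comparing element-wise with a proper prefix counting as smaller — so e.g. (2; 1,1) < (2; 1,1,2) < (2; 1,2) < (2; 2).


Σ has 15 primitive collections:

  P = {1,5}:  v_{1} + v_{5} = 0  ⟹  sig = (2; —)
  P = {4,8}:  v_{4} + v_{8} = 0  ⟹  sig = (2; —)
  P = {3,8}:  v_{3} + v_{8} = v_{9}  ⟹  sig = (2; 1)
  P = {4,9}:  v_{4} + v_{9} = v_{3}  ⟹  sig = (2; 1)
  P = {9,10}:  v_{9} + v_{10} = v_{7}  ⟹  sig = (2; 1)
  P = {4,7}:  v_{4} + v_{7} = v_{3} + v_{10}  ⟹  sig = (2; 1,1)
  P = {5,10}:  v_{5} + v_{10} = v_{2} + v_{3}  ⟹  sig = (2; 1,1)
  P = {6,7}:  v_{6} + v_{7} = v_{1} + v_{3}  ⟹  sig = (2; 1,1)
  P = {6,10}:  v_{6} + v_{10} = v_{1} + v_{4}  ⟹  sig = (2; 1,1)
  P = {5,7}:  v_{5} + v_{7} = v_{2} + v_{3} + v_{9}  ⟹  sig = (2; 1,1,1)
  P = {8,10}:  v_{8} + v_{10} = v_{1} + v_{2} + v_{9}  ⟹  sig = (2; 1,1,1)
  P = {7,8}:  v_{7} + v_{8} = v_{1} + v_{2} + 2·v_{9}  ⟹  sig = (2; 1,1,2)
  P = {2,6,9}:  v_{2} + v_{6} + v_{9} = 0  ⟹  sig = (3; —)
  P = {1,2,3}:  v_{1} + v_{2} + v_{3} = v_{10}  ⟹  sig = (3; 1)
  P = {2,3,6}:  v_{2} + v_{3} + v_{6} = v_{4}  ⟹  sig = (3; 1)

so the primitive-relation signature multiset is
{ (2; —) ×2,  (2; 1) ×3,  (2; 1,1) ×4,  (2; 1,1,1) ×2,  (2; 1,1,2),  (3; —),  (3; 1) ×2 }


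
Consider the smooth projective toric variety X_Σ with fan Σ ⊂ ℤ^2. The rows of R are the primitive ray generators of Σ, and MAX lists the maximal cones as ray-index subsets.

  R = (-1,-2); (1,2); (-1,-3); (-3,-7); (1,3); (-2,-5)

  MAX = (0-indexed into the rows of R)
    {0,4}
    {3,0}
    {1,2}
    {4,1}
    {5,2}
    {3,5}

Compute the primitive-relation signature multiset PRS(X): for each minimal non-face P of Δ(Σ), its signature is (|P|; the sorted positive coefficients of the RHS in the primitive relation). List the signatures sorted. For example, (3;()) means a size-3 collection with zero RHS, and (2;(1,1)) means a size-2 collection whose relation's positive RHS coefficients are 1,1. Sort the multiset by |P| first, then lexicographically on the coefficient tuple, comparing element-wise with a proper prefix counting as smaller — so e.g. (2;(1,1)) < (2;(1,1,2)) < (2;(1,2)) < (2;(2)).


9 minimal non-faces of Δ(Σ) (on 6 rays):

  P={0,1}:  v_{0} + v_{1} = 0  ⇒ sig = (2;())
  P={2,4}:  v_{2} + v_{4} = 0  ⇒ sig = (2;())
  P={0,2}:  v_{0} + v_{2} = v_{5}  ⇒ sig = (2;(1))
  P={0,5}:  v_{0} + v_{5} = v_{3}  ⇒ sig = (2;(1))
  P={1,3}:  v_{1} + v_{3} = v_{5}  ⇒ sig = (2;(1))
  P={1,5}:  v_{1} + v_{5} = v_{2}  ⇒ sig = (2;(1))
  P={4,5}:  v_{4} + v_{5} = v_{0}  ⇒ sig = (2;(1))
  P={2,3}:  v_{2} + v_{3} = 2·v_{5}  ⇒ sig = (2;(2))
  P={3,4}:  v_{3} + v_{4} = 2·v_{0}  ⇒ sig = (2;(2))

Hence PRS(X_Σ) =
    (2;())
    (2;())
    (2;(1))
    (2;(1))
    (2;(1))
    (2;(1))
    (2;(1))
    (2;(2))
    (2;(2))


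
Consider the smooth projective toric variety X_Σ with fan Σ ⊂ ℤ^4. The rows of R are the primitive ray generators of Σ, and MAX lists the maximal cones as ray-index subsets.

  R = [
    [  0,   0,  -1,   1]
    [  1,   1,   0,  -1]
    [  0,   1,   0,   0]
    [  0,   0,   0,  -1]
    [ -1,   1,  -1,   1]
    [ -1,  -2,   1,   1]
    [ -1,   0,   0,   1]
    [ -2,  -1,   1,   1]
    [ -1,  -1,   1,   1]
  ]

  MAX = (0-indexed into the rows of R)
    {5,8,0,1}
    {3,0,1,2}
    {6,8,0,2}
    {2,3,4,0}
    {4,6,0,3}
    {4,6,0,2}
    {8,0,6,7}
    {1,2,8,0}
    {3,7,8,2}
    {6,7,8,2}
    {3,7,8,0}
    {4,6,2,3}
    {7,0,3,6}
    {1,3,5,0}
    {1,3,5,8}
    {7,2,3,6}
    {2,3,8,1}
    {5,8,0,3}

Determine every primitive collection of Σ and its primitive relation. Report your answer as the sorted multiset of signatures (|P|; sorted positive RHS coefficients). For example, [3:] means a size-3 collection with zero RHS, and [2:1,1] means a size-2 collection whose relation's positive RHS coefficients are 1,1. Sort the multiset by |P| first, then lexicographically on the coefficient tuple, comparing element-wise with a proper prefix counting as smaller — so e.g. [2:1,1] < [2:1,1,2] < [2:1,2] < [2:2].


|primitive collections| = 14. Relations:

  P = {1,6}:  v_{1} + v_{6} = v_{2}  ⇒ sig = [2:1]
  P = {2,5}:  v_{2} + v_{5} = v_{8}  ⇒ sig = [2:1]
  P = {4,5}:  v_{4} + v_{5} = v_{0} + v_{7}  ⇒ sig = [2:1,1]
  P = {1,7}:  v_{1} + v_{7} = v_{2} + v_{3} + v_{8}  ⇒ sig = [2:1,1,1]
  P = {1,4}:  v_{1} + v_{4} = v_{0} + 2·v_{2} + v_{3}  ⇒ sig = [2:1,1,2]
  P = {5,6}:  v_{5} + v_{6} = v_{0} + v_{3} + 2·v_{8}  ⇒ sig = [2:1,1,2]
  P = {5,7}:  v_{5} + v_{7} = v_{0} + 2·v_{3} + 3·v_{8}  ⇒ sig = [2:1,2,3]
  P = {4,7}:  v_{4} + v_{7} = v_{3} + 3·v_{6}  ⇒ sig = [2:1,3]
  P = {4,8}:  v_{4} + v_{8} = 2·v_{6}  ⇒ sig = [2:2]
  P = {3,6,8}:  v_{3} + v_{6} + v_{8} = v_{7}  ⇒ sig = [3:1]
  P = {0,2,7}:  v_{0} + v_{2} + v_{7} = 2·v_{6}  ⇒ sig = [3:2]
  P = {0,1,3,8}:  v_{0} + v_{1} + v_{3} + v_{8} = 0  ⇒ sig = [4:]
  P = {0,2,3,6}:  v_{0} + v_{2} + v_{3} + v_{6} = v_{4}  ⇒ sig = [4:1]
  P = {0,2,3,8}:  v_{0} + v_{2} + v_{3} + v_{8} = v_{6}  ⇒ sig = [4:1]

Signatures (|P|; sorted positive RHS coefficients), sorted:
[[2:1], [2:1], [2:1,1], [2:1,1,1], [2:1,1,2], [2:1,1,2], [2:1,2,3], [2:1,3], [2:2], [3:1], [3:2], [4:], [4:1], [4:1]]


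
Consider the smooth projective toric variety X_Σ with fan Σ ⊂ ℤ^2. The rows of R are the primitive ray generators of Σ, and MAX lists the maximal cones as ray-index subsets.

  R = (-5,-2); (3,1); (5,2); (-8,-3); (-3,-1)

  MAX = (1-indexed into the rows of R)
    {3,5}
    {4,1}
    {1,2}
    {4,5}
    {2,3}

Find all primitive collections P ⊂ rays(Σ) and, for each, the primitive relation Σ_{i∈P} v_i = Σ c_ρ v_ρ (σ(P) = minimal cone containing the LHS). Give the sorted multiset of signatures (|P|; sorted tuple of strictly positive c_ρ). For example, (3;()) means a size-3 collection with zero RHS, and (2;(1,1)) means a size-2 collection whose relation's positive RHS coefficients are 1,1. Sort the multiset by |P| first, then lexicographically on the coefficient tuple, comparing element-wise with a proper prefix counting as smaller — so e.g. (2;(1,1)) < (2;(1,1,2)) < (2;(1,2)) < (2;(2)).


Σ has 5 primitive collections:

  • {1,3}:  v_{1} + v_{3} = 0  so sig = (2;())
  • {2,5}:  v_{2} + v_{5} = 0  so sig = (2;())
  • {1,5}:  v_{1} + v_{5} = v_{4}  so sig = (2;(1))
  • {2,4}:  v_{2} + v_{4} = v_{1}  so sig = (2;(1))
  • {3,4}:  v_{3} + v_{4} = v_{5}  so sig = (2;(1))

Sorted signature multiset PRS(X):
{ (2;()) ×2,  (2;(1)) ×3 }


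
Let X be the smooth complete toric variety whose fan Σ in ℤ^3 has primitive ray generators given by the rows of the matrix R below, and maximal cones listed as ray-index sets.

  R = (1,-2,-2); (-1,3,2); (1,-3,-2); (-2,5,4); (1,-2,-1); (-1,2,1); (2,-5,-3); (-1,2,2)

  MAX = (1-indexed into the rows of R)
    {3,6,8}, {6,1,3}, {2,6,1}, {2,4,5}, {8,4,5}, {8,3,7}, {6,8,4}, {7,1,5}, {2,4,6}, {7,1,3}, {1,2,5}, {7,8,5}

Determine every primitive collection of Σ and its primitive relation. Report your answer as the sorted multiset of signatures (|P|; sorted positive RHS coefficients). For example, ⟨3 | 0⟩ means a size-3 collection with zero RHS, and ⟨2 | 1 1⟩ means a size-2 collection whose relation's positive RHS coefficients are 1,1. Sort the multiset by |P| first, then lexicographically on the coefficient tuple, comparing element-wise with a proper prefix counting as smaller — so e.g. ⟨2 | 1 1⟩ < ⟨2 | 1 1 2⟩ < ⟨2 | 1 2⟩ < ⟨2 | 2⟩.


|primitive collections| = 10. Relations:

  P={1,8}:  v_{1} + v_{8} = 0 ; sig = ⟨2 | 0⟩
  P={2,3}:  v_{2} + v_{3} = 0 ; sig = ⟨2 | 0⟩
  P={5,6}:  v_{5} + v_{6} = 0 ; sig = ⟨2 | 0⟩
  P={1,4}:  v_{1} + v_{4} = v_{2} ; sig = ⟨2 | 1⟩
  P={2,7}:  v_{2} + v_{7} = v_{5} ; sig = ⟨2 | 1⟩
  P={2,8}:  v_{2} + v_{8} = v_{4} ; sig = ⟨2 | 1⟩
  P={3,4}:  v_{3} + v_{4} = v_{8} ; sig = ⟨2 | 1⟩
  P={3,5}:  v_{3} + v_{5} = v_{7} ; sig = ⟨2 | 1⟩
  P={6,7}:  v_{6} + v_{7} = v_{3} ; sig = ⟨2 | 1⟩
  P={4,7}:  v_{4} + v_{7} = v_{5} + v_{8} ; sig = ⟨2 | 1 1⟩

Signatures (|P|; sorted positive RHS coefficients), sorted:
    |P|=2: 10 collections, coeffs (), (), (), (1), (1), (1), (1), (1), (1), (1,1)


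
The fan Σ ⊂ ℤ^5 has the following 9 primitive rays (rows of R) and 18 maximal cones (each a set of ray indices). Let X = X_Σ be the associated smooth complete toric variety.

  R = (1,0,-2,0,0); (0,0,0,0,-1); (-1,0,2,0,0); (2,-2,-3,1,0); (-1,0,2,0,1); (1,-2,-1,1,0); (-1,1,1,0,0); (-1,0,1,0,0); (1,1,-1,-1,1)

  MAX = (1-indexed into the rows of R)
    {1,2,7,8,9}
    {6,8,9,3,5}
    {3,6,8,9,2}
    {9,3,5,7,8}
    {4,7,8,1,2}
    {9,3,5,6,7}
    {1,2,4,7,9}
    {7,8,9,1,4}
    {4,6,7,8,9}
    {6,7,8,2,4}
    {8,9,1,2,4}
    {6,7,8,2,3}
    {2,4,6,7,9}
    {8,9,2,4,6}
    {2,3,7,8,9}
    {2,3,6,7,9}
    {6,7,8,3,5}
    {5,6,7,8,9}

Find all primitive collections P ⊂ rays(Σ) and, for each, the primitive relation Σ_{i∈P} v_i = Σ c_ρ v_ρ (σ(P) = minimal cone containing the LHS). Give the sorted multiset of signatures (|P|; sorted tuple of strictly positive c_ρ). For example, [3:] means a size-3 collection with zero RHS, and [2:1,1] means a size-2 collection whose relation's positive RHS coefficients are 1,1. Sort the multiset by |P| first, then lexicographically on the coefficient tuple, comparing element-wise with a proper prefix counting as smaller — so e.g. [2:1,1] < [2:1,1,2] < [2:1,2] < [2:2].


Σ has 9 primitive collections:

  P={1,3}:  v_{1} + v_{3} = 0  →  sig = [2:]
  P={1,6}:  v_{1} + v_{6} = v_{4}  →  sig = [2:1]
  P={2,5}:  v_{2} + v_{5} = v_{3}  →  sig = [2:1]
  P={3,4}:  v_{3} + v_{4} = v_{6}  →  sig = [2:1]
  P={1,5}:  v_{1} + v_{5} = v_{6} + v_{7} + v_{8} + v_{9}  →  sig = [2:1,1,1,1]
  P={4,5}:  v_{4} + v_{5} = 2·v_{6} + v_{7} + v_{8} + v_{9}  →  sig = [2:1,1,1,2]
  P={2,6,7,8,9}:  v_{2} + v_{6} + v_{7} + v_{8} + v_{9} = 0  →  sig = [5:]
  P={2,4,7,8,9}:  v_{2} + v_{4} + v_{7} + v_{8} + v_{9} = v_{1}  →  sig = [5:1]
  P={3,6,7,8,9}:  v_{3} + v_{6} + v_{7} + v_{8} + v_{9} = v_{5}  →  sig = [5:1]

Sorted signature multiset PRS(X):
{ [2:],  [2:1] ×3,  [2:1,1,1,1],  [2:1,1,1,2],  [5:],  [5:1] ×2 }


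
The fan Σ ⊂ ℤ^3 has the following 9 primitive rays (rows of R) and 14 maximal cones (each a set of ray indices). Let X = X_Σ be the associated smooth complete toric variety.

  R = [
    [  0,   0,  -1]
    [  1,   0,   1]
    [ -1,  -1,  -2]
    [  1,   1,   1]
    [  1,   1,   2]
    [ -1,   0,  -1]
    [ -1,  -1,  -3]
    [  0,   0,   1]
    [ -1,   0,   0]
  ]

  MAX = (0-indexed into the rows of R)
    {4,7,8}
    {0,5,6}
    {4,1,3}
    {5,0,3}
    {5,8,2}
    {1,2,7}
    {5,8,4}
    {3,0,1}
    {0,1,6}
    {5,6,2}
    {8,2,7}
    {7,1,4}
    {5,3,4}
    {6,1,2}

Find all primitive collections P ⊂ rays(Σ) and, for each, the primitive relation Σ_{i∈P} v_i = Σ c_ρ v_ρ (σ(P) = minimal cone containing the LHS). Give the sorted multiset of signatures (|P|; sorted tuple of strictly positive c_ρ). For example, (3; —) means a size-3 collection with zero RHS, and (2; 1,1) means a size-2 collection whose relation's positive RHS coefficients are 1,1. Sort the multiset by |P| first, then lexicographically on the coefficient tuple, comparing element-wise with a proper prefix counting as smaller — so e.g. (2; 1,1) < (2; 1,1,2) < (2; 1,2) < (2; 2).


15 minimal non-faces of Δ(Σ) (on 9 rays):

  P={0,7}:  v_{0} + v_{7} = 0  →  sig = (2; —)
  P={1,5}:  v_{1} + v_{5} = 0  →  sig = (2; —)
  P={2,4}:  v_{2} + v_{4} = 0  →  sig = (2; —)
  P={0,2}:  v_{0} + v_{2} = v_{6}  →  sig = (2; 1)
  P={0,4}:  v_{0} + v_{4} = v_{3}  →  sig = (2; 1)
  P={0,8}:  v_{0} + v_{8} = v_{5}  →  sig = (2; 1)
  P={1,8}:  v_{1} + v_{8} = v_{7}  →  sig = (2; 1)
  P={2,3}:  v_{2} + v_{3} = v_{0}  →  sig = (2; 1)
  P={3,7}:  v_{3} + v_{7} = v_{4}  →  sig = (2; 1)
  P={4,6}:  v_{4} + v_{6} = v_{0}  →  sig = (2; 1)
  P={5,7}:  v_{5} + v_{7} = v_{8}  →  sig = (2; 1)
  P={6,7}:  v_{6} + v_{7} = v_{2}  →  sig = (2; 1)
  P={3,8}:  v_{3} + v_{8} = v_{4} + v_{5}  →  sig = (2; 1,1)
  P={6,8}:  v_{6} + v_{8} = v_{2} + v_{5}  →  sig = (2; 1,1)
  P={3,6}:  v_{3} + v_{6} = 2·v_{0}  →  sig = (2; 2)

Sorted signature multiset PRS(X):
{ (2; —) ×3,  (2; 1) ×9,  (2; 1,1) ×2,  (2; 2) }


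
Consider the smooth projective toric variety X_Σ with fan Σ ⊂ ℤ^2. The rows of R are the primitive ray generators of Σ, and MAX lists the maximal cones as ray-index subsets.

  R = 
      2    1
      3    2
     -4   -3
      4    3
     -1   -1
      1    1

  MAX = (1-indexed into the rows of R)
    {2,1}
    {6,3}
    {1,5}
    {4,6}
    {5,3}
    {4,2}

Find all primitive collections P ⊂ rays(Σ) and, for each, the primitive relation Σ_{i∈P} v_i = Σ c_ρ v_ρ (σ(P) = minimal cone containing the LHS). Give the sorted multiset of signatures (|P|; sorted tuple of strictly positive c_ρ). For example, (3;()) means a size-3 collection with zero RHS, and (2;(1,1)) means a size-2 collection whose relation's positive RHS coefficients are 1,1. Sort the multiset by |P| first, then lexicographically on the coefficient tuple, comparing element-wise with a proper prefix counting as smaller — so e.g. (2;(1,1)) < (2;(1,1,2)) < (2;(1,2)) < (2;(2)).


Minimal non-faces — 9 found among 6 rays, 6 max cones:

  P={3,4}:  v_{3} + v_{4} = 0  →  sig = (2;())
  P={5,6}:  v_{5} + v_{6} = 0  →  sig = (2;())
  P={1,6}:  v_{1} + v_{6} = v_{2}  →  sig = (2;(1))
  P={2,3}:  v_{2} + v_{3} = v_{5}  →  sig = (2;(1))
  P={2,5}:  v_{2} + v_{5} = v_{1}  →  sig = (2;(1))
  P={2,6}:  v_{2} + v_{6} = v_{4}  →  sig = (2;(1))
  P={4,5}:  v_{4} + v_{5} = v_{2}  →  sig = (2;(1))
  P={1,3}:  v_{1} + v_{3} = 2·v_{5}  →  sig = (2;(2))
  P={1,4}:  v_{1} + v_{4} = 2·v_{2}  →  sig = (2;(2))

Hence PRS(X_Σ) =
[(2;()), (2;()), (2;(1)), (2;(1)), (2;(1)), (2;(1)), (2;(1)), (2;(2)), (2;(2))]


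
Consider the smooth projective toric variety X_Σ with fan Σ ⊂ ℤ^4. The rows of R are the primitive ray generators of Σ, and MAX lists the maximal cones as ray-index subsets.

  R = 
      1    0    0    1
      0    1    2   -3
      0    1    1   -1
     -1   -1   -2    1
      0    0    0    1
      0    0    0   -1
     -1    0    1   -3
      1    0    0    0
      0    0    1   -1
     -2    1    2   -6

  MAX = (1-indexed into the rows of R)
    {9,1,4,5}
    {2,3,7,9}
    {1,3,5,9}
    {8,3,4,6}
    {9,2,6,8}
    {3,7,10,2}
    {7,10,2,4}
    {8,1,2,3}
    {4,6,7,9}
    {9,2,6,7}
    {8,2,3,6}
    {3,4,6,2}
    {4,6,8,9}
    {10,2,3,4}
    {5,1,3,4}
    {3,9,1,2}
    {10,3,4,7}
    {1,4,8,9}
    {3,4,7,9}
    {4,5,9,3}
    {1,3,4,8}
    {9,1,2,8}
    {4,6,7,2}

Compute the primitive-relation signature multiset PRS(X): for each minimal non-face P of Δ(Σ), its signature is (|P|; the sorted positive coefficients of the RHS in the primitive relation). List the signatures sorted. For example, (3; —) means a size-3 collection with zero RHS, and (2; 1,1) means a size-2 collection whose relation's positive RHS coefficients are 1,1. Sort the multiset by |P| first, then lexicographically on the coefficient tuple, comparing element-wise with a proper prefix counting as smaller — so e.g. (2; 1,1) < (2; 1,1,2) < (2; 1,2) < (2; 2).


Minimal non-faces — 20 found among 10 rays, 23 max cones:

  {5,6}:  v_{5} + v_{6} = 0  →  sig = (2; —)
  {1,6}:  v_{1} + v_{6} = v_{8}  →  sig = (2; 1)
  {5,8}:  v_{5} + v_{8} = v_{1}  →  sig = (2; 1)
  {1,7}:  v_{1} + v_{7} = v_{6} + v_{9}  →  sig = (2; 1,1)
  {2,5}:  v_{2} + v_{5} = v_{3} + v_{9}  →  sig = (2; 1,1)
  {5,10}:  v_{5} + v_{10} = 2·v_{3} + v_{4} + v_{7} + v_{9}  →  sig = (2; 1,1,1,2)
  {5,7}:  v_{5} + v_{7} = v_{3} + v_{4} + 2·v_{9}  →  sig = (2; 1,1,2)
  {8,10}:  v_{8} + v_{10} = 2·v_{2} + v_{4} + v_{6}  →  sig = (2; 1,1,2)
  {1,10}:  v_{1} + v_{10} = 2·v_{2} + v_{4}  →  sig = (2; 1,2)
  {7,8}:  v_{7} + v_{8} = 2·v_{6} + v_{9}  →  sig = (2; 1,2)
  {9,10}:  v_{9} + v_{10} = v_{3} + 2·v_{7}  →  sig = (2; 1,2)
  {6,10}:  v_{6} + v_{10} = 3·v_{2} + 2·v_{4}  →  sig = (2; 2,3)
  {1,2,4}:  v_{1} + v_{2} + v_{4} = v_{6}  →  sig = (3; 1)
  {2,4,9}:  v_{2} + v_{4} + v_{9} = v_{7}  →  sig = (3; 1)
  {3,6,9}:  v_{3} + v_{6} + v_{9} = v_{2}  →  sig = (3; 1)
  {3,8,9}:  v_{3} + v_{8} + v_{9} = v_{1} + v_{2}  →  sig = (3; 1,1)
  {3,6,7}:  v_{3} + v_{6} + v_{7} = 2·v_{2} + v_{4}  →  sig = (3; 1,2)
  {2,4,8}:  v_{2} + v_{4} + v_{8} = 2·v_{6}  →  sig = (3; 2)
  {1,3,4,9}:  v_{1} + v_{3} + v_{4} + v_{9} = 0  →  sig = (4; —)
  {2,3,4,7}:  v_{2} + v_{3} + v_{4} + v_{7} = v_{10}  →  sig = (4; 1)

Sorted signature multiset PRS(X):
[(2; —), (2; 1), (2; 1), (2; 1,1), (2; 1,1), (2; 1,1,1,2), (2; 1,1,2), (2; 1,1,2), (2; 1,2), (2; 1,2), (2; 1,2), (2; 2,3), (3; 1), (3; 1), (3; 1), (3; 1,1), (3; 1,2), (3; 2), (4; —), (4; 1)]
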